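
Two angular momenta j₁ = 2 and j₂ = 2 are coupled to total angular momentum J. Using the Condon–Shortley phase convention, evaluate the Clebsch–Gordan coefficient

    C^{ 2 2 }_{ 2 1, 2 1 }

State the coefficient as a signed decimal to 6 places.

√[5·2!2!2!/7! · 3!1!3!1!4!0!] = √(48/7)
  +(−1)^1/∏(1,1,0,2,2,0)! = -1/4  (running -1/4)
⟨..|..⟩ = √(48/7)·(-1/4) = -0.654654

-0.654654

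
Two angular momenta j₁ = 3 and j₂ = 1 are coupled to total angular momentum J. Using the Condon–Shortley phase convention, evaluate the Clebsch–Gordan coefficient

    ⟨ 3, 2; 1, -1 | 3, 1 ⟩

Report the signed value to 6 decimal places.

j₁+j₂−J=1  J+j₁−j₂=5  J−j₁+j₂=1  j₁+j₂+J+1=8
(j₁±m₁, j₂±m₂, J±M) = (5,1,0,2,4,2)
P² = 240
sum k=0..0:
  [0] +1/24 = 1/24
S = 1/24
C² = P²·S² = 5/12 ; C = +0.645497

+√(5/12) = +0.645497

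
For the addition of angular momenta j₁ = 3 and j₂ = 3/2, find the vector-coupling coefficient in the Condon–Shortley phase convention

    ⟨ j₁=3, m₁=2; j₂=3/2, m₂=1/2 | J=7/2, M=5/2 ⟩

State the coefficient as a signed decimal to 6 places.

j₁+j₂−J=1  J+j₁−j₂=5  J−j₁+j₂=2  j₁+j₂+J+1=9
(j₁±m₁, j₂±m₂, J±M) = (5,1,2,1,6,1)
P² = 6400/7
sum k=0..1:
  [0] +1/48 = 1/48
  [1] −1/120 = -1/120
S = 1/80
C² = P²·S² = 1/7 ; C = +0.377964

+0.377964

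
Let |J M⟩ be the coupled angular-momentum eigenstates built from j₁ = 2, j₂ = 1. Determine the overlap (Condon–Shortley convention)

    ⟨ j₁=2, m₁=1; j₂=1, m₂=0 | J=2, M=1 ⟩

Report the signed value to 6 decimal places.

+0.408248

j₁+j₂−J=1  J+j₁−j₂=3  J−j₁+j₂=1  j₁+j₂+J+1=6
(j₁±m₁, j₂±m₂, J±M) = (3,1,1,1,3,1)
P² = 3/2
sum k=0..1:
  [0] +1/2 = 1/2
  [1] −1/6 = -1/6
S = 1/3
C² = P²·S² = 1/6 ; C = +0.408248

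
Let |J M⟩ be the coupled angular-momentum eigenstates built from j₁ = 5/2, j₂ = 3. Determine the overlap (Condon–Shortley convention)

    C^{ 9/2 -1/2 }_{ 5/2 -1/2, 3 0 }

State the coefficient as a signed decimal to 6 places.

j₁+j₂−J=1  J+j₁−j₂=4  J−j₁+j₂=5  j₁+j₂+J+1=11
(j₁±m₁, j₂±m₂, J±M) = (2,3,3,3,4,5)
P² = 69120/77
sum k=0..1:
  [0] +1/72 = 1/72
  [1] −1/48 = -1/48
S = -1/144
C² = P²·S² = 10/231 ; C = -0.208063

-0.208063  (= −√(10/231))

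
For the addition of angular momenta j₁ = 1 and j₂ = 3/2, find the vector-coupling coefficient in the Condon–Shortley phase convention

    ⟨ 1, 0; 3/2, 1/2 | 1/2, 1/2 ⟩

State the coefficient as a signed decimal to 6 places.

-0.577350

triangle: 2!×0!×1!/4! = 2/24
(j±m)!: 1!×1!×2!×1!×1!×0! = 2
prefactor² = (2J+1)×Δ×N² = 1/3
  k=1: −1/(1!×1!×0!×1!×0!×0!) = -1
Σ = -1  ⇒  CG² = 1/3×(-1)² = 1/3
CG = −√(1/3) = -0.577350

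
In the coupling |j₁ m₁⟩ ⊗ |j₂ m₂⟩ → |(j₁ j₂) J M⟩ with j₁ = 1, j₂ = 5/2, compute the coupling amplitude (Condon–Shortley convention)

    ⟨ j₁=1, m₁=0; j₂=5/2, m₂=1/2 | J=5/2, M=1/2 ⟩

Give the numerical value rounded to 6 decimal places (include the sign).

√[6·1!1!4!/7! · 1!1!3!2!3!2!] = √(144/35)
  +(−1)^0/∏(0,1,1,3,0,1)! = 1/6  (running 1/6)
  +(−1)^1/∏(1,0,0,2,1,2)! = -1/4  (running -1/12)
⟨..|..⟩ = √(144/35)·(-1/12) = -0.169031

−√(1/35) ≈ -0.169031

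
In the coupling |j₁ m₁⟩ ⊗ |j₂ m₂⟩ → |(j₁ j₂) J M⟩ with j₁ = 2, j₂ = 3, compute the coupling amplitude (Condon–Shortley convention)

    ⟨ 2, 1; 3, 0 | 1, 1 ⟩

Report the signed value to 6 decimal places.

j₁+j₂−J=4  J+j₁−j₂=0  J−j₁+j₂=2  j₁+j₂+J+1=7
(j₁±m₁, j₂±m₂, J±M) = (3,1,3,3,2,0)
P² = 432/35
sum k=1..1:
  [1] −1/12 = -1/12
S = -1/12
C² = P²·S² = 3/35 ; C = -0.292770

−√(3/35) = -0.292770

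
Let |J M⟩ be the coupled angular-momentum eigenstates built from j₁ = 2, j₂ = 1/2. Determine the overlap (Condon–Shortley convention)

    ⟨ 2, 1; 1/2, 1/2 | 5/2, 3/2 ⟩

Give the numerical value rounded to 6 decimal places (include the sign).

j₁+j₂−J=0  J+j₁−j₂=4  J−j₁+j₂=1  j₁+j₂+J+1=6
(j₁±m₁, j₂±m₂, J±M) = (3,1,1,0,4,1)
P² = 144/5
sum k=0..0:
  [0] +1/6 = 1/6
S = 1/6
C² = P²·S² = 4/5 ; C = +0.894427

+0.894427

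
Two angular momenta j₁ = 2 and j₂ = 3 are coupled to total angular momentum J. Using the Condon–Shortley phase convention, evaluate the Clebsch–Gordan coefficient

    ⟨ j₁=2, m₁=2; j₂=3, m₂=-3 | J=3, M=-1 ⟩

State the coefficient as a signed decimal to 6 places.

triangle: 2!*2!*4!/9! = 96/362880
(j±m)!: 4!*0!*0!*6!*2!*4! = 829440
prefactor² = (2J+1)*Δ*N² = 1536
  k=0: +1/(0!*2!*0!*0!*2!*4!) = 1/96
Σ = 1/96  ⇒  CG² = 1536*1/96² = 1/6
CG = +√(1/6) = +0.408248

+√(1/6) = +0.408248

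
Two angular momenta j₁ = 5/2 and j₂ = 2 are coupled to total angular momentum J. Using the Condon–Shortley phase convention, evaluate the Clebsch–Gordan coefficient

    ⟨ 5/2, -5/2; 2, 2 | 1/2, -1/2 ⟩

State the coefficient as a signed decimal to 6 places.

+0.577350  (= +√(1/3))

triangle: 4!*1!*0!/6! = 24/720
(j±m)!: 0!*5!*4!*0!*0!*1! = 2880
prefactor² = (2J+1)*Δ*N² = 192
  k=4: +1/(4!*0!*1!*0!*0!*0!) = 1/24
Σ = 1/24  ⇒  CG² = 192*1/24² = 1/3
CG = +√(1/3) = +0.577350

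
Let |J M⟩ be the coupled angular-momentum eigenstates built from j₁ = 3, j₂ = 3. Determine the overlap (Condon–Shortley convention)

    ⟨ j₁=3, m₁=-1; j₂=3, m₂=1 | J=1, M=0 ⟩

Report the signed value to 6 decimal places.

√[3·5!1!1!/8! · 2!4!4!2!1!1!] = √(144/7)
  +(−1)^3/∏(3,2,1,1,0,0)! = -1/12  (running -1/12)
  +(−1)^4/∏(4,1,0,0,1,1)! = 1/24  (running -1/24)
⟨..|..⟩ = √(144/7)·(-1/24) = -0.188982

-0.188982  (= −√(1/28))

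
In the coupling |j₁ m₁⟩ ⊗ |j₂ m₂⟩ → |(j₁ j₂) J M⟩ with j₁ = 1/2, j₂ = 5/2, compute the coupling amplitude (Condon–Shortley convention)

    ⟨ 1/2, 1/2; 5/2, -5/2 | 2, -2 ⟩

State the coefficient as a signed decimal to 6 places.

j₁+j₂−J=1  J+j₁−j₂=0  J−j₁+j₂=4  j₁+j₂+J+1=6
(j₁±m₁, j₂±m₂, J±M) = (1,0,0,5,0,4)
P² = 480
sum k=0..0:
  [0] +1/24 = 1/24
S = 1/24
C² = P²·S² = 5/6 ; C = +0.912871

+√(5/6) = +0.912871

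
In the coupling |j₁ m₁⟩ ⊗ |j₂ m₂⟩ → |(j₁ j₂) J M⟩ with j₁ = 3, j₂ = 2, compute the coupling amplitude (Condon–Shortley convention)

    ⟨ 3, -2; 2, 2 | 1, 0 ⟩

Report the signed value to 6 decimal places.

j₁+j₂−J=4  J+j₁−j₂=2  J−j₁+j₂=0  j₁+j₂+J+1=7
(j₁±m₁, j₂±m₂, J±M) = (1,5,4,0,1,1)
P² = 576/7
sum k=4..4:
  [4] +1/24 = 1/24
S = 1/24
C² = P²·S² = 1/7 ; C = +0.377964

+√(1/7) ≈ +0.377964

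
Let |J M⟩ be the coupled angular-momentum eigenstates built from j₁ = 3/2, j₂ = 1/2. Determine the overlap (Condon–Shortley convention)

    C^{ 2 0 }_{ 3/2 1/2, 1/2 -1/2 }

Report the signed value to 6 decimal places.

triangle: 0!·3!·1!/5! = 6/120
(j±m)!: 2!·1!·0!·1!·2!·2! = 8
prefactor² = (2J+1)·Δ·N² = 2
  k=0: +1/(0!·0!·1!·0!·2!·1!) = 1/2
Σ = 1/2  ⇒  CG² = 2·1/2² = 1/2
CG = +√(1/2) = +0.707107

+0.707107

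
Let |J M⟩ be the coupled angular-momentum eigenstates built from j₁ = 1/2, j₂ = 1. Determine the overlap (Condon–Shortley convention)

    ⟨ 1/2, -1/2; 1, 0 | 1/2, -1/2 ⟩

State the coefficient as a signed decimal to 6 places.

triangle: 1!*0!*1!/3! = 1/6
(j±m)!: 0!*1!*1!*1!*0!*1! = 1
prefactor² = (2J+1)*Δ*N² = 1/3
  k=1: −1/(1!*0!*0!*0!*0!*1!) = -1
Σ = -1  ⇒  CG² = 1/3*(-1)² = 1/3
CG = −√(1/3) = -0.577350

-0.577350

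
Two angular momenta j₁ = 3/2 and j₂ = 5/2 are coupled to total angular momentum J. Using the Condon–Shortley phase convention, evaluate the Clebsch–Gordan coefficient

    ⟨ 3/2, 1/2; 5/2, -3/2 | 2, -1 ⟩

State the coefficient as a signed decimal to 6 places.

+√(1/42) ≈ +0.154303

√[5·2!1!3!/7! · 2!1!1!4!1!3!] = √(24/7)
  +(−1)^0/∏(0,2,1,1,0,2)! = 1/4  (running 1/4)
  +(−1)^1/∏(1,1,0,0,1,3)! = -1/6  (running 1/12)
⟨..|..⟩ = √(24/7)·(1/12) = +0.154303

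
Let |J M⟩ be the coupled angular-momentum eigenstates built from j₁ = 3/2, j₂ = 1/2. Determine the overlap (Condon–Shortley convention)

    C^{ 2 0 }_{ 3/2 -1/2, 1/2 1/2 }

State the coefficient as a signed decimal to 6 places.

triangle: 0!*3!*1!/5! = 6/120
(j±m)!: 1!*2!*1!*0!*2!*2! = 8
prefactor² = (2J+1)*Δ*N² = 2
  k=0: +1/(0!*0!*2!*1!*1!*0!) = 1/2
Σ = 1/2  ⇒  CG² = 2*1/2² = 1/2
CG = +√(1/2) = +0.707107

+√(1/2) ≈ +0.707107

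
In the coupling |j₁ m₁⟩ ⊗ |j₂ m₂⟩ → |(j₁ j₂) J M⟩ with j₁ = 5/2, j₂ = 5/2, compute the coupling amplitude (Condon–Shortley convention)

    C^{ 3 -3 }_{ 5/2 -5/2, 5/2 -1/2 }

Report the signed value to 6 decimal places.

triangle: 2!·3!·3!/9! = 72/362880
(j±m)!: 0!·5!·2!·3!·0!·6! = 1036800
prefactor² = (2J+1)·Δ·N² = 1440
  k=2: +1/(2!·0!·3!·0!·0!·3!) = 1/72
Σ = 1/72  ⇒  CG² = 1440·1/72² = 5/18
CG = +√(5/18) = +0.527046

+0.527046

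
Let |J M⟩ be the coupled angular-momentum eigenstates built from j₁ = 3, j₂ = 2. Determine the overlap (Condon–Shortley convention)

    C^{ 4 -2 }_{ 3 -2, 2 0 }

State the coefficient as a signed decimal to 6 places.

-0.585540  (= −√(12/35))

√[9·1!5!3!/10! · 1!5!2!2!2!6!] = √(8640/7)
  +(−1)^0/∏(0,1,5,2,0,1)! = 1/240  (running 1/240)
  +(−1)^1/∏(1,0,4,1,1,2)! = -1/48  (running -1/60)
⟨..|..⟩ = √(8640/7)·(-1/60) = -0.585540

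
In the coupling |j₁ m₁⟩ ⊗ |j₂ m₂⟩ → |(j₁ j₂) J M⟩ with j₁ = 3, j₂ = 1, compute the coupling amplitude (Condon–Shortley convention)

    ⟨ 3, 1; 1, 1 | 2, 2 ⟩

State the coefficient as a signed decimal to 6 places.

+0.218218

j₁+j₂−J=2  J+j₁−j₂=4  J−j₁+j₂=0  j₁+j₂+J+1=7
(j₁±m₁, j₂±m₂, J±M) = (4,2,2,0,4,0)
P² = 768/7
sum k=2..2:
  [2] +1/48 = 1/48
S = 1/48
C² = P²·S² = 1/21 ; C = +0.218218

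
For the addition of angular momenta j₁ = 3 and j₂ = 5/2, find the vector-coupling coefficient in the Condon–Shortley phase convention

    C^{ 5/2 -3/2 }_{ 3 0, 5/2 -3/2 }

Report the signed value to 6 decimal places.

triangle: 3!*3!*2!/9! = 72/362880
(j±m)!: 3!*3!*1!*4!*1!*4! = 20736
prefactor² = (2J+1)*Δ*N² = 864/35
  k=0: +1/(0!*3!*3!*1!*0!*1!) = 1/36
  k=1: −1/(1!*2!*2!*0!*1!*2!) = -1/8
Σ = -7/72  ⇒  CG² = 864/35*(-7/72)² = 7/30
CG = −√(7/30) = -0.483046

-0.483046  (= −√(7/30))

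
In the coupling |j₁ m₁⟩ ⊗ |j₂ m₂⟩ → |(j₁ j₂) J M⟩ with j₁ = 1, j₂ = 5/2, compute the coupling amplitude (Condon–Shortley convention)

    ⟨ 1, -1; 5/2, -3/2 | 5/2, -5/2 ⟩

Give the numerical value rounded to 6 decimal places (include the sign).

triangle: 1!·1!·4!/7! = 24/5040
(j±m)!: 0!·2!·1!·4!·0!·5! = 5760
prefactor² = (2J+1)·Δ·N² = 1152/7
  k=1: −1/(1!·0!·1!·0!·0!·4!) = -1/24
Σ = -1/24  ⇒  CG² = 1152/7·(-1/24)² = 2/7
CG = −√(2/7) = -0.534522

-0.534522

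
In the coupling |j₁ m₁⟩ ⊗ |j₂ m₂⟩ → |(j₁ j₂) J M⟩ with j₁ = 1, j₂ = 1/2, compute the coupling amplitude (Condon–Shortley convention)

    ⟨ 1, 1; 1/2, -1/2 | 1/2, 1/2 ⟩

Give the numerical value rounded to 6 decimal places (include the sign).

+0.816497  (= +√(2/3))

triangle: 1!×1!×0!/3! = 1/6
(j±m)!: 2!×0!×0!×1!×1!×0! = 2
prefactor² = (2J+1)×Δ×N² = 2/3
  k=0: +1/(0!×1!×0!×0!×1!×0!) = 1
Σ = 1  ⇒  CG² = 2/3×1² = 2/3
CG = +√(2/3) = +0.816497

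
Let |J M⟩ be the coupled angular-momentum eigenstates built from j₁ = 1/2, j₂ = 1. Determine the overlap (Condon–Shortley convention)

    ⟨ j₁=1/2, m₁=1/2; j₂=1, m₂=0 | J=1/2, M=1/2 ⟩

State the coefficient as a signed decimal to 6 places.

√[2·1!0!1!/3! · 1!0!1!1!1!0!] = √(1/3)
  +(−1)^0/∏(0,1,0,1,0,0)! = 1  (running 1)
⟨..|..⟩ = √(1/3)·(1) = +0.577350

+0.577350  (= +√(1/3))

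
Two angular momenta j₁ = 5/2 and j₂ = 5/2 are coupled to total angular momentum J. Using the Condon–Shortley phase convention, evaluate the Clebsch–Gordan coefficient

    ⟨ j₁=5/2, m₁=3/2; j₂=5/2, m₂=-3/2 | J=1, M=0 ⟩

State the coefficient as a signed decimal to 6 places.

triangle: 4!×1!×1!/7! = 24/5040
(j±m)!: 4!×1!×1!×4!×1!×1! = 576
prefactor² = (2J+1)×Δ×N² = 288/35
  k=0: +1/(0!×4!×1!×1!×0!×0!) = 1/24
  k=1: −1/(1!×3!×0!×0!×1!×1!) = -1/6
Σ = -1/8  ⇒  CG² = 288/35×(-1/8)² = 9/70
CG = −√(9/70) = -0.358569

-0.358569  (= −√(9/70))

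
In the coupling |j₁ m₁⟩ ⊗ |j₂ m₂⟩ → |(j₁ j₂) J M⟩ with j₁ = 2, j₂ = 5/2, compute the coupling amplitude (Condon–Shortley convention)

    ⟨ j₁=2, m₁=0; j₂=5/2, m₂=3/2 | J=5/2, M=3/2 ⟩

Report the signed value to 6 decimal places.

−√(1/70) = -0.119523

triangle: 2!*2!*3!/8! = 24/40320
(j±m)!: 2!*2!*4!*1!*4!*1! = 2304
prefactor² = (2J+1)*Δ*N² = 288/35
  k=1: −1/(1!*1!*1!*3!*1!*0!) = -1/6
  k=2: +1/(2!*0!*0!*2!*2!*1!) = 1/8
Σ = -1/24  ⇒  CG² = 288/35*(-1/24)² = 1/70
CG = −√(1/70) = -0.119523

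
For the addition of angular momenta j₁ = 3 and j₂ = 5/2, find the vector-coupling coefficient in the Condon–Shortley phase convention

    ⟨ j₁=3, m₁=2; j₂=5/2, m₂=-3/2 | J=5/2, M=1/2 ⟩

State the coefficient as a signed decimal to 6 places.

+0.267261

j₁+j₂−J=3  J+j₁−j₂=3  J−j₁+j₂=2  j₁+j₂+J+1=9
(j₁±m₁, j₂±m₂, J±M) = (5,1,1,4,3,2)
P² = 288/7
sum k=0..1:
  [0] +1/12 = 1/12
  [1] −1/24 = -1/24
S = 1/24
C² = P²·S² = 1/14 ; C = +0.267261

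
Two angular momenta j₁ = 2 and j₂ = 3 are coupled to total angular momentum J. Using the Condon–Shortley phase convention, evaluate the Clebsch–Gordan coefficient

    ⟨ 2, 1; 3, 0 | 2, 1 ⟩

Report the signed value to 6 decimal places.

-0.534522  (= −√(2/7))

j₁+j₂−J=3  J+j₁−j₂=1  J−j₁+j₂=3  j₁+j₂+J+1=8
(j₁±m₁, j₂±m₂, J±M) = (3,1,3,3,3,1)
P² = 81/14
sum k=0..1:
  [0] +1/36 = 1/36
  [1] −1/4 = -1/4
S = -2/9
C² = P²·S² = 2/7 ; C = -0.534522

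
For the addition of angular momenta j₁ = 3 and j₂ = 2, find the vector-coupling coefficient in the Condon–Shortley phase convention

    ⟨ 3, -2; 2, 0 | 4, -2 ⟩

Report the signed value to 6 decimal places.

-0.585540  (= −√(12/35))

j₁+j₂−J=1  J+j₁−j₂=5  J−j₁+j₂=3  j₁+j₂+J+1=10
(j₁±m₁, j₂±m₂, J±M) = (1,5,2,2,2,6)
P² = 8640/7
sum k=0..1:
  [0] +1/240 = 1/240
  [1] −1/48 = -1/48
S = -1/60
C² = P²·S² = 12/35 ; C = -0.585540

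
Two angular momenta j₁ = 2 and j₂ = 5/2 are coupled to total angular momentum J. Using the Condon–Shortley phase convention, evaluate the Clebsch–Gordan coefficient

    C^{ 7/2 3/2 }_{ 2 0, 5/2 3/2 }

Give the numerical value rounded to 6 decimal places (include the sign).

triangle: 1!×3!×4!/9! = 144/362880
(j±m)!: 2!×2!×4!×1!×5!×2! = 23040
prefactor² = (2J+1)×Δ×N² = 512/7
  k=0: +1/(0!×1!×2!×4!×1!×0!) = 1/48
  k=1: −1/(1!×0!×1!×3!×2!×1!) = -1/12
Σ = -1/16  ⇒  CG² = 512/7×(-1/16)² = 2/7
CG = −√(2/7) = -0.534522

−√(2/7) ≈ -0.534522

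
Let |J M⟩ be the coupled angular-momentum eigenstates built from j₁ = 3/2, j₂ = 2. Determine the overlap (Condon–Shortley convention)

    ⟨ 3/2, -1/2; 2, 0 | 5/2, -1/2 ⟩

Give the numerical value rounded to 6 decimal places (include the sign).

triangle: 1!*2!*3!/7! = 12/5040
(j±m)!: 1!*2!*2!*2!*2!*3! = 96
prefactor² = (2J+1)*Δ*N² = 48/35
  k=0: +1/(0!*1!*2!*2!*0!*1!) = 1/4
  k=1: −1/(1!*0!*1!*1!*1!*2!) = -1/2
Σ = -1/4  ⇒  CG² = 48/35*(-1/4)² = 3/35
CG = −√(3/35) = -0.292770

-0.292770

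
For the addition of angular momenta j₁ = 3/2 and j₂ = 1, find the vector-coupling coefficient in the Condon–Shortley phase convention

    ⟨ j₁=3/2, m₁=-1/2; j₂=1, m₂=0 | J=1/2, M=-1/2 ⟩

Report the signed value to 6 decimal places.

triangle: 2!×1!×0!/4! = 2/24
(j±m)!: 1!×2!×1!×1!×0!×1! = 2
prefactor² = (2J+1)×Δ×N² = 1/3
  k=1: −1/(1!×1!×1!×0!×0!×0!) = -1
Σ = -1  ⇒  CG² = 1/3×(-1)² = 1/3
CG = −√(1/3) = -0.577350

−√(1/3) = -0.577350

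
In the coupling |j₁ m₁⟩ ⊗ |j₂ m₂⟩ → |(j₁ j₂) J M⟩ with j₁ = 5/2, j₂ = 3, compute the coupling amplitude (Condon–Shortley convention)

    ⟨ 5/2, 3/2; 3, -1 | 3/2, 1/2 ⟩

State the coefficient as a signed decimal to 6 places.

j₁+j₂−J=4  J+j₁−j₂=1  J−j₁+j₂=2  j₁+j₂+J+1=8
(j₁±m₁, j₂±m₂, J±M) = (4,1,2,4,2,1)
P² = 384/35
sum k=0..1:
  [0] +1/48 = 1/48
  [1] −1/6 = -1/6
S = -7/48
C² = P²·S² = 7/30 ; C = -0.483046

-0.483046  (= −√(7/30))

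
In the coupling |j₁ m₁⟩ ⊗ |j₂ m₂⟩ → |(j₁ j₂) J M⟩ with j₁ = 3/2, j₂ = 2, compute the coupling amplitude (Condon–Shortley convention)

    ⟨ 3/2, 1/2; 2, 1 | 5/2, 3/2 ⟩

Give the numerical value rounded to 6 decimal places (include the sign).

-0.169031

triangle: 1!*2!*3!/7! = 12/5040
(j±m)!: 2!*1!*3!*1!*4!*1! = 288
prefactor² = (2J+1)*Δ*N² = 144/35
  k=0: +1/(0!*1!*1!*3!*1!*0!) = 1/6
  k=1: −1/(1!*0!*0!*2!*2!*1!) = -1/4
Σ = -1/12  ⇒  CG² = 144/35*(-1/12)² = 1/35
CG = −√(1/35) = -0.169031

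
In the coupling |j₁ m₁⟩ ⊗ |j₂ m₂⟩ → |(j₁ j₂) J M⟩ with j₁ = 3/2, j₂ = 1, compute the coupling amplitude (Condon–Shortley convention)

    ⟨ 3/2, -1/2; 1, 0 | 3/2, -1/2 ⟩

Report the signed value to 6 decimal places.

−√(1/15) = -0.258199

j₁+j₂−J=1  J+j₁−j₂=2  J−j₁+j₂=1  j₁+j₂+J+1=5
(j₁±m₁, j₂±m₂, J±M) = (1,2,1,1,1,2)
P² = 4/15
sum k=0..1:
  [0] +1/2 = 1/2
  [1] −1/1 = -1
S = -1/2
C² = P²·S² = 1/15 ; C = -0.258199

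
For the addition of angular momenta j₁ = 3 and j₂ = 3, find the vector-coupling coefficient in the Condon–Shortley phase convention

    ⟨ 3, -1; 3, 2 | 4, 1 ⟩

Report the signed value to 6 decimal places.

+0.455842  (= +√(16/77))

j₁+j₂−J=2  J+j₁−j₂=4  J−j₁+j₂=4  j₁+j₂+J+1=11
(j₁±m₁, j₂±m₂, J±M) = (2,4,5,1,5,3)
P² = 82944/77
sum k=1..2:
  [1] −1/144 = -1/144
  [2] +1/48 = 1/48
S = 1/72
C² = P²·S² = 16/77 ; C = +0.455842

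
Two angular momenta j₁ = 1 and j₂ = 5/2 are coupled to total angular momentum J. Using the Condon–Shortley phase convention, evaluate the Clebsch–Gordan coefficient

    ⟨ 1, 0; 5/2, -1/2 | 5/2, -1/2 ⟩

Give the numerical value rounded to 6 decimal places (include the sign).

√[6·1!1!4!/7! · 1!1!2!3!2!3!] = √(144/35)
  +(−1)^0/∏(0,1,1,2,0,2)! = 1/4  (running 1/4)
  +(−1)^1/∏(1,0,0,1,1,3)! = -1/6  (running 1/12)
⟨..|..⟩ = √(144/35)·(1/12) = +0.169031

+0.169031  (= +√(1/35))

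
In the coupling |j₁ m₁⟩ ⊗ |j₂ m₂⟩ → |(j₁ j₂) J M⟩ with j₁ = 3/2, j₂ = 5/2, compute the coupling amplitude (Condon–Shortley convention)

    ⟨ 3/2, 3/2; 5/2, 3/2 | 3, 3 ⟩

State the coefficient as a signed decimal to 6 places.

√[7·1!2!4!/8! · 3!0!4!1!6!0!] = √(864)
  +(−1)^0/∏(0,1,0,4,2,0)! = 1/48  (running 1/48)
⟨..|..⟩ = √(864)·(1/48) = +0.612372

+√(3/8) ≈ +0.612372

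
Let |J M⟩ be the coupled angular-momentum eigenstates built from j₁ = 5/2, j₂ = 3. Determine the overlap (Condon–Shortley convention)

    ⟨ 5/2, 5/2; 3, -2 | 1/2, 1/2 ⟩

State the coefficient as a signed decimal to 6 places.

√[2·5!0!1!/7! · 5!0!1!5!1!0!] = √(4800/7)
  +(−1)^0/∏(0,5,0,1,0,0)! = 1/120  (running 1/120)
⟨..|..⟩ = √(4800/7)·(1/120) = +0.218218

+√(1/21) ≈ +0.218218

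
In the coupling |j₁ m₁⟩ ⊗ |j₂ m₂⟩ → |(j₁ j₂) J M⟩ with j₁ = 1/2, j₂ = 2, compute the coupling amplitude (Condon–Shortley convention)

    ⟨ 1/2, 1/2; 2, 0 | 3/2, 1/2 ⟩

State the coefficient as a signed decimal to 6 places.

triangle: 1!·0!·3!/5! = 6/120
(j±m)!: 1!·0!·2!·2!·2!·1! = 8
prefactor² = (2J+1)·Δ·N² = 8/5
  k=0: +1/(0!·1!·0!·2!·0!·1!) = 1/2
Σ = 1/2  ⇒  CG² = 8/5·1/2² = 2/5
CG = +√(2/5) = +0.632456

+0.632456  (= +√(2/5))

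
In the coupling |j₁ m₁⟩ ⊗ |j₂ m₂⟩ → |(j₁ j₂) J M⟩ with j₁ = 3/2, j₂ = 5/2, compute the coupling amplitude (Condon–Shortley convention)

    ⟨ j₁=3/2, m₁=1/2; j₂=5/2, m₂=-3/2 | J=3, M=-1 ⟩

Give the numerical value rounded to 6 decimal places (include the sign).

+√(49/120) ≈ +0.639010

√[7·1!2!4!/8! · 2!1!1!4!2!4!] = √(96/5)
  +(−1)^0/∏(0,1,1,1,1,3)! = 1/6  (running 1/6)
  +(−1)^1/∏(1,0,0,0,2,4)! = -1/48  (running 7/48)
⟨..|..⟩ = √(96/5)·(7/48) = +0.639010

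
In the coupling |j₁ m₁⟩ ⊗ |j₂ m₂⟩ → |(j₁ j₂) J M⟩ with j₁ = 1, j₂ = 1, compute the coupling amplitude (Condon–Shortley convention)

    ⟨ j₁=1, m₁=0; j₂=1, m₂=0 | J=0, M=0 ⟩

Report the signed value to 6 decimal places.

-0.577350  (= −√(1/3))

j₁+j₂−J=2  J+j₁−j₂=0  J−j₁+j₂=0  j₁+j₂+J+1=3
(j₁±m₁, j₂±m₂, J±M) = (1,1,1,1,0,0)
P² = 1/3
sum k=1..1:
  [1] −1/1 = -1
S = -1
C² = P²·S² = 1/3 ; C = -0.577350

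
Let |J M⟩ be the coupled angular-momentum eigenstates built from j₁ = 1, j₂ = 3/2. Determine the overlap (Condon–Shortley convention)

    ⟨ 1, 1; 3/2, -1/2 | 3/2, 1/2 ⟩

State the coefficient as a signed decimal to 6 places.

j₁+j₂−J=1  J+j₁−j₂=1  J−j₁+j₂=2  j₁+j₂+J+1=5
(j₁±m₁, j₂±m₂, J±M) = (2,0,1,2,2,1)
P² = 8/15
sum k=0..0:
  [0] +1/1 = 1
S = 1
C² = P²·S² = 8/15 ; C = +0.730297

+0.730297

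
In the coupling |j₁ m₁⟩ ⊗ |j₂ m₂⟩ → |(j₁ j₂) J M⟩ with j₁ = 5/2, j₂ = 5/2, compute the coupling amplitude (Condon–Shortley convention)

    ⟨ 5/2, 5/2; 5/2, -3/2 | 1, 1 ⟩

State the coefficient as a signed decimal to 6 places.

√[3·4!1!1!/7! · 5!0!1!4!2!0!] = √(576/7)
  +(−1)^0/∏(0,4,0,1,1,0)! = 1/24  (running 1/24)
⟨..|..⟩ = √(576/7)·(1/24) = +0.377964

+0.377964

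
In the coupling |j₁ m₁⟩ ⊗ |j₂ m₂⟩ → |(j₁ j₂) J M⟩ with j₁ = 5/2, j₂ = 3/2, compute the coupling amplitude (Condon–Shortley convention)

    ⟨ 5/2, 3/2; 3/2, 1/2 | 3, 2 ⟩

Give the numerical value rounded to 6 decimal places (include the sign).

+√(1/12) = +0.288675

j₁+j₂−J=1  J+j₁−j₂=4  J−j₁+j₂=2  j₁+j₂+J+1=8
(j₁±m₁, j₂±m₂, J±M) = (4,1,2,1,5,1)
P² = 48
sum k=0..1:
  [0] +1/12 = 1/12
  [1] −1/24 = -1/24
S = 1/24
C² = P²·S² = 1/12 ; C = +0.288675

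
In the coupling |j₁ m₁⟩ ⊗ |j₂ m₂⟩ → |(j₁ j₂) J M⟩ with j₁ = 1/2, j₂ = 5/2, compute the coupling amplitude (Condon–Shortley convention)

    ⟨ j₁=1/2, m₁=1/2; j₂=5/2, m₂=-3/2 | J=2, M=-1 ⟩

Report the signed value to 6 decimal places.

j₁+j₂−J=1  J+j₁−j₂=0  J−j₁+j₂=4  j₁+j₂+J+1=6
(j₁±m₁, j₂±m₂, J±M) = (1,0,1,4,1,3)
P² = 24
sum k=0..0:
  [0] +1/6 = 1/6
S = 1/6
C² = P²·S² = 2/3 ; C = +0.816497

+√(2/3) = +0.816497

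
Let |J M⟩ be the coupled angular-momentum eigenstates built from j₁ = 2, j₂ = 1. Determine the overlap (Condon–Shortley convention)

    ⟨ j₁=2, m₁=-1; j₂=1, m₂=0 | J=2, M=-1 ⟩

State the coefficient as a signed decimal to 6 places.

j₁+j₂−J=1  J+j₁−j₂=3  J−j₁+j₂=1  j₁+j₂+J+1=6
(j₁±m₁, j₂±m₂, J±M) = (1,3,1,1,1,3)
P² = 3/2
sum k=0..1:
  [0] +1/6 = 1/6
  [1] −1/2 = -1/2
S = -1/3
C² = P²·S² = 1/6 ; C = -0.408248

-0.408248  (= −√(1/6))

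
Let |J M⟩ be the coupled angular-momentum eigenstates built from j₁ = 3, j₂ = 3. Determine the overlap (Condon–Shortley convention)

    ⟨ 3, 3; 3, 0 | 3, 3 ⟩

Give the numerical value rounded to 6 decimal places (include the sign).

+√(1/6) ≈ +0.408248

√[7·3!3!3!/10! · 6!0!3!3!6!0!] = √(7776)
  +(−1)^0/∏(0,3,0,3,3,0)! = 1/216  (running 1/216)
⟨..|..⟩ = √(7776)·(1/216) = +0.408248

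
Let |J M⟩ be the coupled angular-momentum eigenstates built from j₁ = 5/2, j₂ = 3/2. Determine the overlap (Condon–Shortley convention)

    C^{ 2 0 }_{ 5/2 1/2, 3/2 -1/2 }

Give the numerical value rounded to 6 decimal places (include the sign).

j₁+j₂−J=2  J+j₁−j₂=3  J−j₁+j₂=1  j₁+j₂+J+1=7
(j₁±m₁, j₂±m₂, J±M) = (3,2,1,2,2,2)
P² = 8/7
sum k=0..1:
  [0] +1/4 = 1/4
  [1] −1/2 = -1/2
S = -1/4
C² = P²·S² = 1/14 ; C = -0.267261

−√(1/14) ≈ -0.267261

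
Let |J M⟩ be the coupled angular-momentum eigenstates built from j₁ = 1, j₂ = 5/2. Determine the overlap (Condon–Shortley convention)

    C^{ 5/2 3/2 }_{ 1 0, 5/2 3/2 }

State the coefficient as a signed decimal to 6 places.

j₁+j₂−J=1  J+j₁−j₂=1  J−j₁+j₂=4  j₁+j₂+J+1=7
(j₁±m₁, j₂±m₂, J±M) = (1,1,4,1,4,1)
P² = 576/35
sum k=0..1:
  [0] +1/24 = 1/24
  [1] −1/6 = -1/6
S = -1/8
C² = P²·S² = 9/35 ; C = -0.507093

−√(9/35) ≈ -0.507093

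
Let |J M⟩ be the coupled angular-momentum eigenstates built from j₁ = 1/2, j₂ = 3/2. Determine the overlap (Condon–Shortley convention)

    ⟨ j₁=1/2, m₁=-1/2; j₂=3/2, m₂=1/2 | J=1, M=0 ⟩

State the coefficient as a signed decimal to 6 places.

triangle: 1!×0!×2!/4! = 2/24
(j±m)!: 0!×1!×2!×1!×1!×1! = 2
prefactor² = (2J+1)×Δ×N² = 1/2
  k=1: −1/(1!×0!×0!×1!×0!×1!) = -1
Σ = -1  ⇒  CG² = 1/2×(-1)² = 1/2
CG = −√(1/2) = -0.707107

−√(1/2) = -0.707107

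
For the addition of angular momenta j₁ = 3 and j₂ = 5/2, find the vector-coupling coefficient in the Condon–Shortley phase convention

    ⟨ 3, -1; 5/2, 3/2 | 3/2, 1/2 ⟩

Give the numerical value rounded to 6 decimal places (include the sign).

√[4·4!2!1!/8! · 2!4!4!1!2!1!] = √(384/35)
  +(−1)^3/∏(3,1,1,1,1,0)! = -1/6  (running -1/6)
  +(−1)^4/∏(4,0,0,0,2,1)! = 1/48  (running -7/48)
⟨..|..⟩ = √(384/35)·(-7/48) = -0.483046

-0.483046  (= −√(7/30))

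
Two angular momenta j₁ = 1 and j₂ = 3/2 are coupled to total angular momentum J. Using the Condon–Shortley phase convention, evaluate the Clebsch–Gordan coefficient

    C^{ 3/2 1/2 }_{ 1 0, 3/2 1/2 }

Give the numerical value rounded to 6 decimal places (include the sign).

j₁+j₂−J=1  J+j₁−j₂=1  J−j₁+j₂=2  j₁+j₂+J+1=5
(j₁±m₁, j₂±m₂, J±M) = (1,1,2,1,2,1)
P² = 4/15
sum k=0..1:
  [0] +1/2 = 1/2
  [1] −1/1 = -1
S = -1/2
C² = P²·S² = 1/15 ; C = -0.258199

−√(1/15) ≈ -0.258199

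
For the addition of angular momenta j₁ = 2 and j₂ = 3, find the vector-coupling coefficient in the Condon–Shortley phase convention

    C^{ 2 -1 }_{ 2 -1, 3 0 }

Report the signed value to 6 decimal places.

√[5·3!1!3!/8! · 1!3!3!3!1!3!] = √(81/14)
  +(−1)^2/∏(2,1,1,1,0,2)! = 1/4  (running 1/4)
  +(−1)^3/∏(3,0,0,0,1,3)! = -1/36  (running 2/9)
⟨..|..⟩ = √(81/14)·(2/9) = +0.534522

+√(2/7) ≈ +0.534522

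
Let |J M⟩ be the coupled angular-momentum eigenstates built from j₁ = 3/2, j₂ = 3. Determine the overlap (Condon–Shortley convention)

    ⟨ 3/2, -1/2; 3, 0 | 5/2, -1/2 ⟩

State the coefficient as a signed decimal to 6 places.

triangle: 2!·1!·4!/8! = 48/40320
(j±m)!: 1!·2!·3!·3!·2!·3! = 864
prefactor² = (2J+1)·Δ·N² = 216/35
  k=1: −1/(1!·1!·1!·2!·0!·2!) = -1/4
  k=2: +1/(2!·0!·0!·1!·1!·3!) = 1/12
Σ = -1/6  ⇒  CG² = 216/35·(-1/6)² = 6/35
CG = −√(6/35) = -0.414039

−√(6/35) ≈ -0.414039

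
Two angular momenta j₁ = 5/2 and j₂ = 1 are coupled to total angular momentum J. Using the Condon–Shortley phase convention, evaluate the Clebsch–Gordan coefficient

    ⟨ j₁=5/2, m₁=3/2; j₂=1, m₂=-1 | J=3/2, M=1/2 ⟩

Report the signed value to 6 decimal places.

√[4·2!3!0!/6! · 4!1!0!2!2!1!] = √(32/5)
  +(−1)^0/∏(0,2,1,0,2,0)! = 1/4  (running 1/4)
⟨..|..⟩ = √(32/5)·(1/4) = +0.632456

+√(2/5) = +0.632456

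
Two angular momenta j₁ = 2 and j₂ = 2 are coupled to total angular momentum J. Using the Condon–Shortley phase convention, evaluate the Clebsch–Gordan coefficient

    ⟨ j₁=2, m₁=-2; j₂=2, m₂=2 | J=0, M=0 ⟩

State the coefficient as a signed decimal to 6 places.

j₁+j₂−J=4  J+j₁−j₂=0  J−j₁+j₂=0  j₁+j₂+J+1=5
(j₁±m₁, j₂±m₂, J±M) = (0,4,4,0,0,0)
P² = 576/5
sum k=4..4:
  [4] +1/24 = 1/24
S = 1/24
C² = P²·S² = 1/5 ; C = +0.447214

+0.447214  (= +√(1/5))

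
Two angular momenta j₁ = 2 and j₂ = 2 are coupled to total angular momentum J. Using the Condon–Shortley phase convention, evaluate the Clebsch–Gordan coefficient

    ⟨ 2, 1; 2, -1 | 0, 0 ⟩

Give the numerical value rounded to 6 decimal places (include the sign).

triangle: 4!×0!×0!/5! = 24/120
(j±m)!: 3!×1!×1!×3!×0!×0! = 36
prefactor² = (2J+1)×Δ×N² = 36/5
  k=1: −1/(1!×3!×0!×0!×0!×0!) = -1/6
Σ = -1/6  ⇒  CG² = 36/5×(-1/6)² = 1/5
CG = −√(1/5) = -0.447214

-0.447214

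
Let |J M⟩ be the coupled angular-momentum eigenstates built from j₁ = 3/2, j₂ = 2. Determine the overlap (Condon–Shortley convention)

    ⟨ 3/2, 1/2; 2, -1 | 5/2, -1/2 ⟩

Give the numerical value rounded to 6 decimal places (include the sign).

√[6·1!2!3!/7! · 2!1!1!3!2!3!] = √(72/35)
  +(−1)^0/∏(0,1,1,1,1,2)! = 1/2  (running 1/2)
  +(−1)^1/∏(1,0,0,0,2,3)! = -1/12  (running 5/12)
⟨..|..⟩ = √(72/35)·(5/12) = +0.597614

+0.597614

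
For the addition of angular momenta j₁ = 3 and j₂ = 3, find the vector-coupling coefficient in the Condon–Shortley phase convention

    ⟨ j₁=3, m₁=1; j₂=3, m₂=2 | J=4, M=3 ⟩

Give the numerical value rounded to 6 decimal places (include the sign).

j₁+j₂−J=2  J+j₁−j₂=4  J−j₁+j₂=4  j₁+j₂+J+1=11
(j₁±m₁, j₂±m₂, J±M) = (4,2,5,1,7,1)
P² = 82944/11
sum k=1..2:
  [1] −1/144 = -1/144
  [2] +1/288 = 1/288
S = -1/288
C² = P²·S² = 1/11 ; C = -0.301511

-0.301511  (= −√(1/11))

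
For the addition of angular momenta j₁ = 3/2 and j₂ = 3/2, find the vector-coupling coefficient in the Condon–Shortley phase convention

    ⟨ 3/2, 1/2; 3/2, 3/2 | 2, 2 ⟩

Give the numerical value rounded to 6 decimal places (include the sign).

-0.707107  (= −√(1/2))

j₁+j₂−J=1  J+j₁−j₂=2  J−j₁+j₂=2  j₁+j₂+J+1=6
(j₁±m₁, j₂±m₂, J±M) = (2,1,3,0,4,0)
P² = 8
sum k=1..1:
  [1] −1/4 = -1/4
S = -1/4
C² = P²·S² = 1/2 ; C = -0.707107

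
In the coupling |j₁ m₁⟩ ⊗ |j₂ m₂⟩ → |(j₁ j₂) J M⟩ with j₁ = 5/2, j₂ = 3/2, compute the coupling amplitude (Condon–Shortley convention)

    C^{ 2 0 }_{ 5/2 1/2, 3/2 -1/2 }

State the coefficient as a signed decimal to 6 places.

j₁+j₂−J=2  J+j₁−j₂=3  J−j₁+j₂=1  j₁+j₂+J+1=7
(j₁±m₁, j₂±m₂, J±M) = (3,2,1,2,2,2)
P² = 8/7
sum k=0..1:
  [0] +1/4 = 1/4
  [1] −1/2 = -1/2
S = -1/4
C² = P²·S² = 1/14 ; C = -0.267261

-0.267261  (= −√(1/14))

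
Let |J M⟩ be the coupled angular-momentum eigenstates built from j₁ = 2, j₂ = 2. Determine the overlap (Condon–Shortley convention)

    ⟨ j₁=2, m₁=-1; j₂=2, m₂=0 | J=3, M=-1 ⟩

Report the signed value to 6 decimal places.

j₁+j₂−J=1  J+j₁−j₂=3  J−j₁+j₂=3  j₁+j₂+J+1=8
(j₁±m₁, j₂±m₂, J±M) = (1,3,2,2,2,4)
P² = 36/5
sum k=0..1:
  [0] +1/12 = 1/12
  [1] −1/4 = -1/4
S = -1/6
C² = P²·S² = 1/5 ; C = -0.447214

−√(1/5) = -0.447214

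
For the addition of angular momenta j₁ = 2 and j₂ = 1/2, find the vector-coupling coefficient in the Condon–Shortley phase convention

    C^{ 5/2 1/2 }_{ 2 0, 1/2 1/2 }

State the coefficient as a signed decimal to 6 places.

j₁+j₂−J=0  J+j₁−j₂=4  J−j₁+j₂=1  j₁+j₂+J+1=6
(j₁±m₁, j₂±m₂, J±M) = (2,2,1,0,3,2)
P² = 48/5
sum k=0..0:
  [0] +1/4 = 1/4
S = 1/4
C² = P²·S² = 3/5 ; C = +0.774597

+√(3/5) = +0.774597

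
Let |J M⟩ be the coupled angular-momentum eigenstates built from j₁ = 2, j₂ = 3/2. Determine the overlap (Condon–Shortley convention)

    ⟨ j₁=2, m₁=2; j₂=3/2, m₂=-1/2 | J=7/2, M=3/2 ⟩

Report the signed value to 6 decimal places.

triangle: 0!*4!*3!/8! = 144/40320
(j±m)!: 4!*0!*1!*2!*5!*2! = 11520
prefactor² = (2J+1)*Δ*N² = 2304/7
  k=0: +1/(0!*0!*0!*1!*4!*2!) = 1/48
Σ = 1/48  ⇒  CG² = 2304/7*1/48² = 1/7
CG = +√(1/7) = +0.377964

+0.377964  (= +√(1/7))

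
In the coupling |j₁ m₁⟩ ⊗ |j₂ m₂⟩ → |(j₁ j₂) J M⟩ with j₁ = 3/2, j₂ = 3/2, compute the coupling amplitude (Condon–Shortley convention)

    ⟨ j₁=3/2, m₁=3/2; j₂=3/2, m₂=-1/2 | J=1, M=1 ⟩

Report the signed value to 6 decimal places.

+√(3/10) = +0.547723

√[3·2!1!1!/5! · 3!0!1!2!2!0!] = √(6/5)
  +(−1)^0/∏(0,2,0,1,1,0)! = 1/2  (running 1/2)
⟨..|..⟩ = √(6/5)·(1/2) = +0.547723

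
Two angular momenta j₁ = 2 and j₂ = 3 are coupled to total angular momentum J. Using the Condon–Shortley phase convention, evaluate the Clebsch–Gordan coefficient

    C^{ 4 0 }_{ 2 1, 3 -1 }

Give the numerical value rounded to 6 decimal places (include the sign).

triangle: 1!·3!·5!/10! = 720/3628800
(j±m)!: 3!·1!·2!·4!·4!·4! = 165888
prefactor² = (2J+1)·Δ·N² = 10368/35
  k=0: +1/(0!·1!·1!·2!·2!·3!) = 1/24
  k=1: −1/(1!·0!·0!·1!·3!·4!) = -1/144
Σ = 5/144  ⇒  CG² = 10368/35·5/144² = 5/14
CG = +√(5/14) = +0.597614

+0.597614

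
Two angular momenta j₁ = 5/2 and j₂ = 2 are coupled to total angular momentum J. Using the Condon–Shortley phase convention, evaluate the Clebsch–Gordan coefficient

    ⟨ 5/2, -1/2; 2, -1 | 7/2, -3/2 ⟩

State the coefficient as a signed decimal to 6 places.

j₁+j₂−J=1  J+j₁−j₂=4  J−j₁+j₂=3  j₁+j₂+J+1=9
(j₁±m₁, j₂±m₂, J±M) = (2,3,1,3,2,5)
P² = 384/7
sum k=0..1:
  [0] +1/12 = 1/12
  [1] −1/24 = -1/24
S = 1/24
C² = P²·S² = 2/21 ; C = +0.308607

+√(2/21) = +0.308607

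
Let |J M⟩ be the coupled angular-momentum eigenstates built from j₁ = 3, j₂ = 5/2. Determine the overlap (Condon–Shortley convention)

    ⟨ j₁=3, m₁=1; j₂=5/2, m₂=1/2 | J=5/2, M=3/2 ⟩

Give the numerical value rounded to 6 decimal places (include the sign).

j₁+j₂−J=3  J+j₁−j₂=3  J−j₁+j₂=2  j₁+j₂+J+1=9
(j₁±m₁, j₂±m₂, J±M) = (4,2,3,2,4,1)
P² = 576/35
sum k=1..2:
  [1] −1/8 = -1/8
  [2] +1/12 = 1/12
S = -1/24
C² = P²·S² = 1/35 ; C = -0.169031

-0.169031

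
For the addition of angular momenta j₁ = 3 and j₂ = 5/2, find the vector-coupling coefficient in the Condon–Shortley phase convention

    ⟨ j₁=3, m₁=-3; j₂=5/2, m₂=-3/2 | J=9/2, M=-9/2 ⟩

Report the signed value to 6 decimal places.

√[10·1!5!4!/11! · 0!6!1!4!0!9!] = √(49766400/11)
  +(−1)^1/∏(1,0,5,0,0,4)! = -1/2880  (running -1/2880)
⟨..|..⟩ = √(49766400/11)·(-1/2880) = -0.738549

−√(6/11) = -0.738549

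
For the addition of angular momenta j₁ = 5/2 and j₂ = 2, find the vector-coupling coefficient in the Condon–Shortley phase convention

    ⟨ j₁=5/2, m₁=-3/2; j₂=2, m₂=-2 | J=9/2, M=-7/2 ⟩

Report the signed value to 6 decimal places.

+√(5/9) ≈ +0.745356

triangle: 0!·5!·4!/10! = 2880/3628800
(j±m)!: 1!·4!·0!·4!·1!·8! = 23224320
prefactor² = (2J+1)·Δ·N² = 184320
  k=0: +1/(0!·0!·4!·0!·1!·4!) = 1/576
Σ = 1/576  ⇒  CG² = 184320·1/576² = 5/9
CG = +√(5/9) = +0.745356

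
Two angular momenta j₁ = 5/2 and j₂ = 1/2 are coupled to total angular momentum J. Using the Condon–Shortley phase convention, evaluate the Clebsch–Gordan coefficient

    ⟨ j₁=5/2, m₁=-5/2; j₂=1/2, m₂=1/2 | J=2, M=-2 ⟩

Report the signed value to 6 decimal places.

√[5·1!4!0!/6! · 0!5!1!0!0!4!] = √(480)
  +(−1)^1/∏(1,0,4,0,0,0)! = -1/24  (running -1/24)
⟨..|..⟩ = √(480)·(-1/24) = -0.912871

-0.912871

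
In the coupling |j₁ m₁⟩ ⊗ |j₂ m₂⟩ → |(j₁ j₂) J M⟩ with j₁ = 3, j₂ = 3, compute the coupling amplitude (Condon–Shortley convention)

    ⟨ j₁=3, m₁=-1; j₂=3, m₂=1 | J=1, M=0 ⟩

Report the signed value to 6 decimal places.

−√(1/28) = -0.188982

triangle: 5!×1!×1!/8! = 120/40320
(j±m)!: 2!×4!×4!×2!×1!×1! = 2304
prefactor² = (2J+1)×Δ×N² = 144/7
  k=3: −1/(3!×2!×1!×1!×0!×0!) = -1/12
  k=4: +1/(4!×1!×0!×0!×1!×1!) = 1/24
Σ = -1/24  ⇒  CG² = 144/7×(-1/24)² = 1/28
CG = −√(1/28) = -0.188982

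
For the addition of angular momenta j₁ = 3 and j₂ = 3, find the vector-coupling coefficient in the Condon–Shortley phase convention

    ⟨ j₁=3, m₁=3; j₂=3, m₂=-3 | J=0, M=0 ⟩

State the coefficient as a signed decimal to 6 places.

+√(1/7) = +0.377964

√[1·6!0!0!/7! · 6!0!0!6!0!0!] = √(518400/7)
  +(−1)^0/∏(0,6,0,0,0,0)! = 1/720  (running 1/720)
⟨..|..⟩ = √(518400/7)·(1/720) = +0.377964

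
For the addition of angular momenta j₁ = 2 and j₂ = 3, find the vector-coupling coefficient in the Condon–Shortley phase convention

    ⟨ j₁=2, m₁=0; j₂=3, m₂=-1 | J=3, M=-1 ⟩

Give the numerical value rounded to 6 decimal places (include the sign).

−√(3/20) ≈ -0.387298

√[7·2!2!4!/9! · 2!2!2!4!2!4!] = √(256/15)
  +(−1)^0/∏(0,2,2,2,0,2)! = 1/16  (running 1/16)
  +(−1)^1/∏(1,1,1,1,1,3)! = -1/6  (running -5/48)
  +(−1)^2/∏(2,0,0,0,2,4)! = 1/96  (running -3/32)
⟨..|..⟩ = √(256/15)·(-3/32) = -0.387298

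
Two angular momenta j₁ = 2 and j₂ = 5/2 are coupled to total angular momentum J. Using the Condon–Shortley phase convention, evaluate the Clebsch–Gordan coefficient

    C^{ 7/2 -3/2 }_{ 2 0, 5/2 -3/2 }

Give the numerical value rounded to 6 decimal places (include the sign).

+0.534522  (= +√(2/7))

triangle: 1!*3!*4!/9! = 144/362880
(j±m)!: 2!*2!*1!*4!*2!*5! = 23040
prefactor² = (2J+1)*Δ*N² = 512/7
  k=0: +1/(0!*1!*2!*1!*1!*3!) = 1/12
  k=1: −1/(1!*0!*1!*0!*2!*4!) = -1/48
Σ = 1/16  ⇒  CG² = 512/7*1/16² = 2/7
CG = +√(2/7) = +0.534522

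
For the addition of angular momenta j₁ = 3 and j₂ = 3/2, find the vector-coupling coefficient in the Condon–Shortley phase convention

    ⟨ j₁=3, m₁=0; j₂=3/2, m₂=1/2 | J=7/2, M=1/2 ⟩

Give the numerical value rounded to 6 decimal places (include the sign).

-0.308607

triangle: 1!*5!*2!/9! = 240/362880
(j±m)!: 3!*3!*2!*1!*4!*3! = 10368
prefactor² = (2J+1)*Δ*N² = 384/7
  k=0: +1/(0!*1!*3!*2!*2!*0!) = 1/24
  k=1: −1/(1!*0!*2!*1!*3!*1!) = -1/12
Σ = -1/24  ⇒  CG² = 384/7*(-1/24)² = 2/21
CG = −√(2/21) = -0.308607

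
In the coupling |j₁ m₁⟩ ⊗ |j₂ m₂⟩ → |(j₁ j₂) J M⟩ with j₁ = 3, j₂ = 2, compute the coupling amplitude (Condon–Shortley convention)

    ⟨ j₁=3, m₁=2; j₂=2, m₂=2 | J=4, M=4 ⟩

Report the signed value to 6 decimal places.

√[9·1!5!3!/10! · 5!1!4!0!8!0!] = √(207360)
  +(−1)^1/∏(1,0,0,3,5,0)! = -1/720  (running -1/720)
⟨..|..⟩ = √(207360)·(-1/720) = -0.632456

−√(2/5) = -0.632456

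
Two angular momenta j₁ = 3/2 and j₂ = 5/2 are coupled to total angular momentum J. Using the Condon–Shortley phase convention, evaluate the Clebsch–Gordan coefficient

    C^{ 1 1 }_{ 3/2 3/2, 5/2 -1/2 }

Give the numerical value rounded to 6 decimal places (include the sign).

j₁+j₂−J=3  J+j₁−j₂=0  J−j₁+j₂=2  j₁+j₂+J+1=6
(j₁±m₁, j₂±m₂, J±M) = (3,0,2,3,2,0)
P² = 36/5
sum k=0..0:
  [0] +1/12 = 1/12
S = 1/12
C² = P²·S² = 1/20 ; C = +0.223607

+0.223607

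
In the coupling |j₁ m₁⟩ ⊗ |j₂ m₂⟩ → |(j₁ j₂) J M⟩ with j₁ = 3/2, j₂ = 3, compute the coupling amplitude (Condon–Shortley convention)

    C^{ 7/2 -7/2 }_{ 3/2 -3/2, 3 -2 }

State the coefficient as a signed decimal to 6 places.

triangle: 1!*2!*5!/9! = 240/362880
(j±m)!: 0!*3!*1!*5!*0!*7! = 3628800
prefactor² = (2J+1)*Δ*N² = 19200
  k=1: −1/(1!*0!*2!*0!*0!*5!) = -1/240
Σ = -1/240  ⇒  CG² = 19200*(-1/240)² = 1/3
CG = −√(1/3) = -0.577350

−√(1/3) = -0.577350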